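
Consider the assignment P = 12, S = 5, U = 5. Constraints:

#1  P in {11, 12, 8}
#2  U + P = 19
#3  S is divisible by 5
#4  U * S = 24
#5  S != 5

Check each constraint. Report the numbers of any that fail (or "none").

#1 P = 12 is in {11, 12, 8}  yes
#2 U + P = 5 + 12 = 17, not 19  no
#3 5 / 5 = 1, so 5 divides 5  yes
#4 U * S = 5 * 5 = 25, not 24  no
#5 S = 5, but 5 is required to differ  no

The assignment fails constraints 2, 4, and 5.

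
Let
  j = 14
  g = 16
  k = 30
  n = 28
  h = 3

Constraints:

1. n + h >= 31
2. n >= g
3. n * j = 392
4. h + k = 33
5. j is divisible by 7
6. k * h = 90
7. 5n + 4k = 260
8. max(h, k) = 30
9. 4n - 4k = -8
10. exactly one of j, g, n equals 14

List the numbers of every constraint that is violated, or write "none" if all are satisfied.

Yes — all constraints hold.

1. n + h = 28 + 3 = 31; 31 ≥ 31  OK
2. n = 28, g = 16; 28 ≥ 16  OK
3. n * j = 28 * 14 = 392  OK
4. h + k = 3 + 30 = 33  OK
5. 14 / 7 = 2, so 7 divides 14  OK
6. k * h = 30 * 3 = 90  OK
7. 5n + 4k = 5(28) + 4(30) = 260  OK
8. max(3, 30) = 30  OK
9. 4n - 4k = 4(28) - 4(30) = -8  OK
10. j=14, g=16, n=28; 1 of them equals 14  OK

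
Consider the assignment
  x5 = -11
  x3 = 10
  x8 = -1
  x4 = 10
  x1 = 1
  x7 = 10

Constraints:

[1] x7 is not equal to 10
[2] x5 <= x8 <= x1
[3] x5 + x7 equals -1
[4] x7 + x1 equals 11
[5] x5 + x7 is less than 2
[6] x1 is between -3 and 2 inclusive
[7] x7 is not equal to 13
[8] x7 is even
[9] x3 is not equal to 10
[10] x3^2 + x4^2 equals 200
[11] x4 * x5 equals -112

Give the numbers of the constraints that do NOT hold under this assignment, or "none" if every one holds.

Constraints 1, 9, and 11 do not hold.

[1] x7 = 10, but 10 is required to differ  FAIL
[2] values -11 <= -1 <= 1  OK
[3] x5 + x7 = -11 + 10 = -1  OK
[4] x7 + x1 = 10 + 1 = 11  OK
[5] x5 + x7 = -11 + 10 = -1; -1 < 2  OK
[6] x1 = 1 lies in [-3, 2]  OK
[7] x7 = 10, and 10 ≠ 13  OK
[8] x7 = 10 is even  OK
[9] x3 = 10, but 10 is required to differ  FAIL
[10] x3^2 + x4^2 = 10^2 + 10^2 = 100 + 100 = 200  OK
[11] x4 * x5 = 10 * (-11) = -110, not -112  FAIL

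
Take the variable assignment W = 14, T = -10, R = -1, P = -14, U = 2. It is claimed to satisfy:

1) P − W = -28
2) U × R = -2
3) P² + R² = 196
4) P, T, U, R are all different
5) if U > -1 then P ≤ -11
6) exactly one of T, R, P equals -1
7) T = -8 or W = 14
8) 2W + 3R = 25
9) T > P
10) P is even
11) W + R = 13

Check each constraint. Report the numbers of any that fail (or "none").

Constraint 3 is violated.

1) P − W = -14 − 14 = -28  OK
2) U × R = 2 × (-1) = -2  OK
3) P² + R² = (-14)² + (-1)² = 196 + 1 = 197, not 196  FAIL
4) values -14, -10, 2, -1 are pairwise distinct  OK
5) U = 2 > -1, so we need P ≤ -11; P = -14 ≤ -11  OK
6) T=-10, R=-1, P=-14; 1 of them equals -1  OK
7) T = -10 ≠ -8, but W = 14 = 14 (second disjunct)  OK
8) 2W + 3R = 2(14) + 3(-1) = 25  OK
9) T = -10, P = -14; -10 > -14  OK
10) P = -14 is even  OK
11) W + R = 14 + (-1) = 13  OK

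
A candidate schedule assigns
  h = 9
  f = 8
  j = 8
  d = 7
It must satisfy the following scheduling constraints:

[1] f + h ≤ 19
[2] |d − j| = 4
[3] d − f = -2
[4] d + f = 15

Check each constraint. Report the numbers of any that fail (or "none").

[1] f + h = 8 + 9 = 17; 17 ≤ 19  true
[2] |7 − 8| = 1, not 4  false
[3] d − f = 7 − 8 = -1, not -2  false
[4] d + f = 7 + 8 = 15  true

The assignment fails constraints 2, 3.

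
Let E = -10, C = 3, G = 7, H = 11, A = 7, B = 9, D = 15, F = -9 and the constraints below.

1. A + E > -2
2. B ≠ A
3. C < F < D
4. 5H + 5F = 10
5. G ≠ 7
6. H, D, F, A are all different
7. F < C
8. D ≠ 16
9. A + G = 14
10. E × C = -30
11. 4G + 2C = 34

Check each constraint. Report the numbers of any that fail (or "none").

Constraints 1, 3, and 5 are violated.

1. A + E = 7 + (-10) = -3; -3 ≤ -2, bound -2 not met — does not hold.
2. B = 9, A = 7; distinct — holds.
3. values 3, -9, 15; C = 3 is not < F = -9 — does not hold.
4. 5H + 5F = 5(11) + 5(-9) = 10 — holds.
5. G = 7, but 7 is required to differ — does not hold.
6. values 11, 15, -9, 7 are pairwise distinct — holds.
7. F = -9, C = 3; -9 < 3 — holds.
8. D = 15, and 15 ≠ 16 — holds.
9. A + G = 7 + 7 = 14 — holds.
10. E × C = -10 × 3 = -30 — holds.
11. 4G + 2C = 4(7) + 2(3) = 34 — holds.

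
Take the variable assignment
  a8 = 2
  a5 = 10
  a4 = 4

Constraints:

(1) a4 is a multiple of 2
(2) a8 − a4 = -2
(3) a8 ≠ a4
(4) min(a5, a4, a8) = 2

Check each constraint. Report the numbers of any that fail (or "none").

No violations.

(1) 4 / 2 = 2, so 2 divides 4 — OK.
(2) a8 − a4 = 2 − 4 = -2 — OK.
(3) a8 = 2, a4 = 4; distinct — OK.
(4) min(10, 4, 2) = 2 — OK.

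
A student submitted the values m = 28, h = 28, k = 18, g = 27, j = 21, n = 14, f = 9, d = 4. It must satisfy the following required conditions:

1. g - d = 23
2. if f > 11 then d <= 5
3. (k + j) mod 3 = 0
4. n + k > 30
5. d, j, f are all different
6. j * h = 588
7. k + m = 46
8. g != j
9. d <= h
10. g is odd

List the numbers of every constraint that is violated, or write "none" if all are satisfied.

The assignment satisfies every constraint.

1. g - d = 27 - 4 = 23  ✔
2. f = 9, not > 11; antecedent false, conditional vacuously true  ✔
3. k + j = 39; 39 mod 3 = 0  ✔
4. n + k = 14 + 18 = 32; 32 > 30  ✔
5. values 4, 21, 9 are pairwise distinct  ✔
6. j * h = 21 * 28 = 588  ✔
7. k + m = 18 + 28 = 46  ✔
8. g = 27, j = 21; distinct  ✔
9. d = 4, h = 28; 4 ≤ 28  ✔
10. g = 27 is odd  ✔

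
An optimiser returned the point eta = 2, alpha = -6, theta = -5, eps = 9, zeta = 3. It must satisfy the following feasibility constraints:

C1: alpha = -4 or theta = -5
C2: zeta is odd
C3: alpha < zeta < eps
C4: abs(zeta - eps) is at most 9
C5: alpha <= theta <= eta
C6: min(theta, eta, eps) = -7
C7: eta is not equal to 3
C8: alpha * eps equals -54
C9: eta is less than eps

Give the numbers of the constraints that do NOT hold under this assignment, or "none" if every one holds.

C1: alpha = -6 ≠ -4, but theta = -5 = -5 (second disjunct)  true
C2: zeta = 3 is odd  true
C3: values -6 < 3 < 9  true
C4: abs(3 - 9) = 6; 6 ≤ 9  true
C5: values -6 <= -5 <= 2  true
C6: min(-5, 2, 9) = -5, not -7  false
C7: eta = 2, and 2 ≠ 3  true
C8: alpha * eps = -6 * 9 = -54  true
C9: eta = 2, eps = 9; 2 < 9  true

No — constraint 6 is not satisfied.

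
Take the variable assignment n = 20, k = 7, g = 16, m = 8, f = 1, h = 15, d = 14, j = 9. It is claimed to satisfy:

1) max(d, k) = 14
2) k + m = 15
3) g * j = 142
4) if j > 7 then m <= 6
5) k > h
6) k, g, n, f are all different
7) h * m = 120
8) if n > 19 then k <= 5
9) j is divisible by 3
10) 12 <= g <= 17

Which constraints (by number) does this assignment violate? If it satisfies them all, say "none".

No — constraints 3, 4, 5, 8 are not satisfied.

1) max(14, 7) = 14  true
2) k + m = 7 + 8 = 15  true
3) g * j = 16 * 9 = 144, not 142  false
4) j = 9 > 7, so we need m ≤ 6; but m = 8 > 6  false
5) k = 7, h = 15; 7 ≤ 15 (want >)  false
6) values 7, 16, 20, 1 are pairwise distinct  true
7) h * m = 15 * 8 = 120  true
8) n = 20 > 19, so we need k ≤ 5; but k = 7 > 5  false
9) 9 / 3 = 3, so 3 divides 9  true
10) g = 16 lies in [12, 17]  true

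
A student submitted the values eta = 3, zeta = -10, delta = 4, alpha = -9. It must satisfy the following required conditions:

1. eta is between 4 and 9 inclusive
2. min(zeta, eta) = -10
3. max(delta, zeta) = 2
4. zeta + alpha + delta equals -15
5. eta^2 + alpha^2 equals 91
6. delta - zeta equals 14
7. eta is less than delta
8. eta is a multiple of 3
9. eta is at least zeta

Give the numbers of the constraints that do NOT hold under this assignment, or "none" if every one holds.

Constraints 1, 3, 5 do not hold.

1. eta = 3 is outside [4, 9] — violated.
2. min(-10, 3) = -10 — satisfied.
3. max(4, -10) = 4, not 2 — violated.
4. zeta + alpha + delta = -10 + (-9) + 4 = -15 — satisfied.
5. eta^2 + alpha^2 = 3^2 + (-9)^2 = 9 + 81 = 90, not 91 — violated.
6. delta - zeta = 4 - (-10) = 14 — satisfied.
7. eta = 3, delta = 4; 3 < 4 — satisfied.
8. 3 / 3 = 1, so 3 divides 3 — satisfied.
9. eta = 3, zeta = -10; 3 ≥ -10 — satisfied.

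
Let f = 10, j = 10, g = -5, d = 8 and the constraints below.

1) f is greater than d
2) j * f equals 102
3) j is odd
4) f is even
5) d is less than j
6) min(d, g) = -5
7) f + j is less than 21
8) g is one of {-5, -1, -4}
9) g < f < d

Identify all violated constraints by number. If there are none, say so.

1) f = 10, d = 8; 10 > 8  yes
2) j * f = 10 * 10 = 100, not 102  no
3) j = 10 is even  no
4) f = 10 is even  yes
5) d = 8, j = 10; 8 < 10  yes
6) min(8, -5) = -5  yes
7) f + j = 10 + 10 = 20; 20 < 21  yes
8) g = -5 is in {-5, -1, -4}  yes
9) values -5, 10, 8; f = 10 is not < d = 8  no

Constraints 2, 3, and 9 are violated.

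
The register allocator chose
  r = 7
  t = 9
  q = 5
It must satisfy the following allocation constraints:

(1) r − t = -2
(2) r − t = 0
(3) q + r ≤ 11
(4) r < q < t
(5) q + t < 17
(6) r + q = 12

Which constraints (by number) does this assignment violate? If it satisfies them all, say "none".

(1) r − t = 7 − 9 = -2  OK
(2) r − t = 7 − 9 = -2, not 0  FAIL
(3) q + r = 5 + 7 = 12; 12 > 11, bound 11 not met  FAIL
(4) values 7, 5, 9; r = 7 is not < q = 5  FAIL
(5) q + t = 5 + 9 = 14; 14 < 17  OK
(6) r + q = 7 + 5 = 12  OK

No — constraints 2, 3, and 4 are not satisfied.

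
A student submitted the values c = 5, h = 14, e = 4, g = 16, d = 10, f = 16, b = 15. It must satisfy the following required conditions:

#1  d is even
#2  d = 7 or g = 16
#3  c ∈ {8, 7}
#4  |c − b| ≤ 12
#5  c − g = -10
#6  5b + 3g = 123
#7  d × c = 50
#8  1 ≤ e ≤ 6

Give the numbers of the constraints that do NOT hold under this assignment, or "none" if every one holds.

#1 d = 10 is even — holds.
#2 d = 10 ≠ 7, but g = 16 = 16 (second disjunct) — holds.
#3 c = 5 is not in {8, 7} — fails.
#4 |5 − 15| = 10; 10 ≤ 12 — holds.
#5 c − g = 5 − 16 = -11, not -10 — fails.
#6 5b + 3g = 5(15) + 3(16) = 123 — holds.
#7 d × c = 10 × 5 = 50 — holds.
#8 e = 4 lies in [1, 6] — holds.

Constraints 3, 5 are violated.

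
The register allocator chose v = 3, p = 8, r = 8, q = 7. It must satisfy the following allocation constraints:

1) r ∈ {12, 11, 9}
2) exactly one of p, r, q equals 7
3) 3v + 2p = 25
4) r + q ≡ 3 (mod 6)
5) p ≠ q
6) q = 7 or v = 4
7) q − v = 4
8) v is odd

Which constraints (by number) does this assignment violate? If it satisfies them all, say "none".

1) r = 8 is not in {12, 11, 9}  ✗
2) p=8, r=8, q=7; 1 of them equals 7  ✓
3) 3v + 2p = 3(3) + 2(8) = 25  ✓
4) r + q = 15; 15 mod 6 = 3  ✓
5) p = 8, q = 7; distinct  ✓
6) q = 7 = 7 (first disjunct)  ✓
7) q − v = 7 − 3 = 4  ✓
8) v = 3 is odd  ✓

Constraint 1 does not hold.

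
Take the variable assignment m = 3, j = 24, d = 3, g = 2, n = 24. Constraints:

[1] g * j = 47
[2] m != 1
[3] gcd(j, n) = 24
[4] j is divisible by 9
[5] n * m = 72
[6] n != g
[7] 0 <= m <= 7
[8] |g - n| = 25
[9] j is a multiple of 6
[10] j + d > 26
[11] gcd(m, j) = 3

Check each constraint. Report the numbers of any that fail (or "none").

[1] g * j = 2 * 24 = 48, not 47 — violated.
[2] m = 3, and 3 ≠ 1 — satisfied.
[3] gcd(24, 24) = 24 — satisfied.
[4] 24 = 9*2 + 6, so 9 does not divide 24 — violated.
[5] n * m = 24 * 3 = 72 — satisfied.
[6] n = 24, g = 2; distinct — satisfied.
[7] m = 3 lies in [0, 7] — satisfied.
[8] |2 - 24| = 22, not 25 — violated.
[9] 24 / 6 = 4, so 6 divides 24 — satisfied.
[10] j + d = 24 + 3 = 27; 27 > 26 — satisfied.
[11] gcd(3, 24) = 3 — satisfied.

Constraints 1, 4, and 8 do not hold.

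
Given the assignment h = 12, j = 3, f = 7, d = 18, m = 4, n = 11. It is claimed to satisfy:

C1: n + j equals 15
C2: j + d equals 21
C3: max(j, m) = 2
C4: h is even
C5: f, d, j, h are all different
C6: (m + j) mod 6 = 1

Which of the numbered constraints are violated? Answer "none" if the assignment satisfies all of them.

Constraints 1 and 3 are violated.

C1: n + j = 11 + 3 = 14, not 15  ✗
C2: j + d = 3 + 18 = 21  ✓
C3: max(3, 4) = 4, not 2  ✗
C4: h = 12 is even  ✓
C5: values 7, 18, 3, 12 are pairwise distinct  ✓
C6: m + j = 7; 7 mod 6 = 1  ✓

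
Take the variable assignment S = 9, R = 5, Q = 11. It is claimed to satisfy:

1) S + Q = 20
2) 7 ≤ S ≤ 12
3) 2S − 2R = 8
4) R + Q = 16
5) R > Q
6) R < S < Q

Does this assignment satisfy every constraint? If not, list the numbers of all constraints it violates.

1) S + Q = 9 + 11 = 20  yes
2) S = 9 lies in [7, 12]  yes
3) 2S − 2R = 2(9) − 2(5) = 8  yes
4) R + Q = 5 + 11 = 16  yes
5) R = 5, Q = 11; 5 ≤ 11 (want >)  no
6) values 5 < 9 < 11  yes

Constraint 5 does not hold.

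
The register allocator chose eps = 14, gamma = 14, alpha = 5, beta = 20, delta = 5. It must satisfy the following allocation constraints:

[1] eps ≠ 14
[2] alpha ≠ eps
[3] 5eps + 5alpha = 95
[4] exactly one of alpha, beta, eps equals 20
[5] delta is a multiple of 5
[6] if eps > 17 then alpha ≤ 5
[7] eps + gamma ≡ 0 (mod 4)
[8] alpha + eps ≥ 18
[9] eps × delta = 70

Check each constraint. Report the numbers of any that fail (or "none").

[1] eps = 14, but 14 is required to differ — violated.
[2] alpha = 5, eps = 14; distinct — OK.
[3] 5eps + 5alpha = 5(14) + 5(5) = 95 — OK.
[4] alpha=5, beta=20, eps=14; 1 of them equals 20 — OK.
[5] 5 / 5 = 1, so 5 divides 5 — OK.
[6] eps = 14, not > 17; antecedent false, conditional vacuously true — OK.
[7] eps + gamma = 28; 28 mod 4 = 0 — OK.
[8] alpha + eps = 5 + 14 = 19; 19 ≥ 18 — OK.
[9] eps × delta = 14 × 5 = 70 — OK.

Constraint 1 does not hold.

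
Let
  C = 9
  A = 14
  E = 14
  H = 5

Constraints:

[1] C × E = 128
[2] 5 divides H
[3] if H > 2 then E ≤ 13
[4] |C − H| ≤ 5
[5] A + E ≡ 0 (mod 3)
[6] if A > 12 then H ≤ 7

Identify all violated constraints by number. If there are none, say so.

No — constraints 1, 3, and 5 are not satisfied.

[1] C × E = 9 × 14 = 126, not 128 — fails.
[2] 5 / 5 = 1, so 5 divides 5 — holds.
[3] H = 5 > 2, so we need E ≤ 13; but E = 14 > 13 — fails.
[4] |9 − 5| = 4; 4 ≤ 5 — holds.
[5] A + E = 28; 28 mod 3 = 1, not 0 — fails.
[6] A = 14 > 12, so we need H ≤ 7; H = 5 ≤ 7 — holds.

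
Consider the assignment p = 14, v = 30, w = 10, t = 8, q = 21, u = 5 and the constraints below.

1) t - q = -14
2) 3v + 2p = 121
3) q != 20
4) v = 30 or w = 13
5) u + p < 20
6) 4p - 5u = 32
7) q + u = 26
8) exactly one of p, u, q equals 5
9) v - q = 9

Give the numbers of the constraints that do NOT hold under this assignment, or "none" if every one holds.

Constraints 1, 2, 6 are violated.

1) t - q = 8 - 21 = -13, not -14 — does not hold.
2) 3v + 2p = 3(30) + 2(14) = 118, not 121 — does not hold.
3) q = 21, and 21 ≠ 20 — holds.
4) v = 30 = 30 (first disjunct) — holds.
5) u + p = 5 + 14 = 19; 19 < 20 — holds.
6) 4p - 5u = 4(14) - 5(5) = 31, not 32 — does not hold.
7) q + u = 21 + 5 = 26 — holds.
8) p=14, u=5, q=21; 1 of them equals 5 — holds.
9) v - q = 30 - 21 = 9 — holds.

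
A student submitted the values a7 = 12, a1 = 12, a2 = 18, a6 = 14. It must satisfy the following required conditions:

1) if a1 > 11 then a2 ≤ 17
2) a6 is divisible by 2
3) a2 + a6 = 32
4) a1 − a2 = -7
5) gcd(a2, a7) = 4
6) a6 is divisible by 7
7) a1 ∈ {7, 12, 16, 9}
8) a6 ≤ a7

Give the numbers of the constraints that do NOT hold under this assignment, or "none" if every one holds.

1) a1 = 12 > 11, so we need a2 ≤ 17; but a2 = 18 > 17  ✘
2) 14 / 2 = 7, so 2 divides 14  ✔
3) a2 + a6 = 18 + 14 = 32  ✔
4) a1 − a2 = 12 − 18 = -6, not -7  ✘
5) gcd(18, 12) = 6, not 4  ✘
6) 14 / 7 = 2, so 7 divides 14  ✔
7) a1 = 12 is in {7, 12, 16, 9}  ✔
8) a6 = 14, a7 = 12; 14 > 12 (want ≤)  ✘

Violated: 1, 4, 5, 8.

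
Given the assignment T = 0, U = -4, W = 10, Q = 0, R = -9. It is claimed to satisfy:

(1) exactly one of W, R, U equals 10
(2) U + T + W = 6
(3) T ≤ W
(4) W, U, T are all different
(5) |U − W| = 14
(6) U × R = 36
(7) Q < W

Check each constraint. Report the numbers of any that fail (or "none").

(1) W=10, R=-9, U=-4; 1 of them equals 10 — holds.
(2) U + T + W = -4 + 0 + 10 = 6 — holds.
(3) T = 0, W = 10; 0 ≤ 10 — holds.
(4) values 10, -4, 0 are pairwise distinct — holds.
(5) |-4 − 10| = 14 — holds.
(6) U × R = -4 × (-9) = 36 — holds.
(7) Q = 0, W = 10; 0 < 10 — holds.

None — every constraint holds.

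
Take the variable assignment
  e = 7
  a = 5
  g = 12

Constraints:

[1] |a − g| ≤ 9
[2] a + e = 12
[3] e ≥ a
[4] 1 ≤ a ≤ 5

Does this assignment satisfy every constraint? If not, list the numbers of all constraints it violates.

The assignment satisfies every constraint.

[1] |5 − 12| = 7; 7 ≤ 9  ✓
[2] a + e = 5 + 7 = 12  ✓
[3] e = 7, a = 5; 7 ≥ 5  ✓
[4] a = 5 lies in [1, 5]  ✓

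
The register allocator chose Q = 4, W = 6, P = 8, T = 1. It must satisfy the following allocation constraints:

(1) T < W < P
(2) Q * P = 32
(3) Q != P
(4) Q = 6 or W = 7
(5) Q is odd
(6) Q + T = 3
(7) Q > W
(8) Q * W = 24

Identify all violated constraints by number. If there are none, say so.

Violated: 4, 5, 6, and 7.

(1) values 1 < 6 < 8 — holds.
(2) Q * P = 4 * 8 = 32 — holds.
(3) Q = 4, P = 8; distinct — holds.
(4) Q = 4 ≠ 6 and W = 6 ≠ 7; both disjuncts false — fails.
(5) Q = 4 is even — fails.
(6) Q + T = 4 + 1 = 5, not 3 — fails.
(7) Q = 4, W = 6; 4 ≤ 6 (want >) — fails.
(8) Q * W = 4 * 6 = 24 — holds.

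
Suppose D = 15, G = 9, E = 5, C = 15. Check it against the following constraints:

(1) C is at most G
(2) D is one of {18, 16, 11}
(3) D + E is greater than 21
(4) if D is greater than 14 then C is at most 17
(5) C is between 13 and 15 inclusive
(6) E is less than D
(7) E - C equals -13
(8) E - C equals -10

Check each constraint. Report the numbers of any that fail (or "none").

Constraints 1, 2, 3, 7 do not hold.

(1) C = 15, G = 9; 15 > 9 (want ≤) — violated.
(2) D = 15 is not in {18, 16, 11} — violated.
(3) D + E = 15 + 5 = 20; 20 ≤ 21, bound 21 not met — violated.
(4) D = 15 > 14, so we need C ≤ 17; C = 15 ≤ 17 — OK.
(5) C = 15 lies in [13, 15] — OK.
(6) E = 5, D = 15; 5 < 15 — OK.
(7) E - C = 5 - 15 = -10, not -13 — violated.
(8) E - C = 5 - 15 = -10 — OK.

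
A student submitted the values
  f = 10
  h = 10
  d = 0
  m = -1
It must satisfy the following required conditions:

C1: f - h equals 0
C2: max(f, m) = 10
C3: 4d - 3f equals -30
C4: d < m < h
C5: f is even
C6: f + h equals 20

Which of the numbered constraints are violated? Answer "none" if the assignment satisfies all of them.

Constraint 4 does not hold.

C1: f - h = 10 - 10 = 0  ✓
C2: max(10, -1) = 10  ✓
C3: 4d - 3f = 4(0) - 3(10) = -30  ✓
C4: values 0, -1, 10; d = 0 is not < m = -1  ✗
C5: f = 10 is even  ✓
C6: f + h = 10 + 10 = 20  ✓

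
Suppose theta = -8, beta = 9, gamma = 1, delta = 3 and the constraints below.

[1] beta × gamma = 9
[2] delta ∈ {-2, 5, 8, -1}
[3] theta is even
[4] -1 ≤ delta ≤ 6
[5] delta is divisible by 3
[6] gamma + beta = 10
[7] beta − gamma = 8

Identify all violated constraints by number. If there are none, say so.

[1] beta × gamma = 9 × 1 = 9  true
[2] delta = 3 is not in {-2, 5, 8, -1}  false
[3] theta = -8 is even  true
[4] delta = 3 lies in [-1, 6]  true
[5] 3 / 3 = 1, so 3 divides 3  true
[6] gamma + beta = 1 + 9 = 10  true
[7] beta − gamma = 9 − 1 = 8  true

Violated: 2.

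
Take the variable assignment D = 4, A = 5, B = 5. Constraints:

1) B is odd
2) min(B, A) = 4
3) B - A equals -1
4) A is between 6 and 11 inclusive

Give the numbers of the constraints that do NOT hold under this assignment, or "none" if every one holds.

1) B = 5 is odd — holds.
2) min(5, 5) = 5, not 4 — does not hold.
3) B - A = 5 - 5 = 0, not -1 — does not hold.
4) A = 5 is outside [6, 11] — does not hold.

Constraints 2, 3, and 4 are violated.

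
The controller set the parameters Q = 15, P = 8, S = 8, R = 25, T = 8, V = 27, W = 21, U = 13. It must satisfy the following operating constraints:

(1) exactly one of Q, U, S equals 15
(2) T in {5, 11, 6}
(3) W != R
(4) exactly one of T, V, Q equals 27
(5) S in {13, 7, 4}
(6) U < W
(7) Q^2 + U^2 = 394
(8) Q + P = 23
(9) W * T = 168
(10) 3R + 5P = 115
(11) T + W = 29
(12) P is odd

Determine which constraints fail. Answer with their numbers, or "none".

(1) Q=15, U=13, S=8; 1 of them equals 15  true
(2) T = 8 is not in {5, 11, 6}  false
(3) W = 21, R = 25; distinct  true
(4) T=8, V=27, Q=15; 1 of them equals 27  true
(5) S = 8 is not in {13, 7, 4}  false
(6) U = 13, W = 21; 13 < 21  true
(7) Q^2 + U^2 = 15^2 + 13^2 = 225 + 169 = 394  true
(8) Q + P = 15 + 8 = 23  true
(9) W * T = 21 * 8 = 168  true
(10) 3R + 5P = 3(25) + 5(8) = 115  true
(11) T + W = 8 + 21 = 29  true
(12) P = 8 is even  false

Violated: 2, 5, 12.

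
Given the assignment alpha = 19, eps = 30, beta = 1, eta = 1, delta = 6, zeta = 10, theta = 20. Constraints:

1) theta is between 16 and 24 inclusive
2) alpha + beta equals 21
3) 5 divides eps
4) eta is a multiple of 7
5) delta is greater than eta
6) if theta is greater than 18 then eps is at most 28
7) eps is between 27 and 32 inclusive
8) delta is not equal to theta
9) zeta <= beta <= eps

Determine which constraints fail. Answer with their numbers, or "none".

No — constraints 2, 4, 6, and 9 are not satisfied.

1) theta = 20 lies in [16, 24]  yes
2) alpha + beta = 19 + 1 = 20, not 21  no
3) 30 / 5 = 6, so 5 divides 30  yes
4) 1 = 7*0 + 1, so 7 does not divide 1  no
5) delta = 6, eta = 1; 6 > 1  yes
6) theta = 20 > 18, so we need eps ≤ 28; but eps = 30 > 28  no
7) eps = 30 lies in [27, 32]  yes
8) delta = 6, theta = 20; distinct  yes
9) values 10, 1, 30; zeta = 10 is not <= beta = 1  no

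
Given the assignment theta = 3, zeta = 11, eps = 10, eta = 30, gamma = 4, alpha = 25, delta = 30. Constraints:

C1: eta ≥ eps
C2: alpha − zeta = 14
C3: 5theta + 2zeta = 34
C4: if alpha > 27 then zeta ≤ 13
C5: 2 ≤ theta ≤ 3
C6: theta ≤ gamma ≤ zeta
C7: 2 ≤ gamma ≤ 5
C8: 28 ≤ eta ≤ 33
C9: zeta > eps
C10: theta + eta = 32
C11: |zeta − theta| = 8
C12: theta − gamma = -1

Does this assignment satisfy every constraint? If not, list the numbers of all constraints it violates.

No — constraints 3, 10 are not satisfied.

C1: eta = 30, eps = 10; 30 ≥ 10 — satisfied.
C2: alpha − zeta = 25 − 11 = 14 — satisfied.
C3: 5theta + 2zeta = 5(3) + 2(11) = 37, not 34 — violated.
C4: alpha = 25, not > 27; antecedent false, conditional vacuously true — satisfied.
C5: theta = 3 lies in [2, 3] — satisfied.
C6: values 3 ≤ 4 ≤ 11 — satisfied.
C7: gamma = 4 lies in [2, 5] — satisfied.
C8: eta = 30 lies in [28, 33] — satisfied.
C9: zeta = 11, eps = 10; 11 > 10 — satisfied.
C10: theta + eta = 3 + 30 = 33, not 32 — violated.
C11: |11 − 3| = 8 — satisfied.
C12: theta − gamma = 3 − 4 = -1 — satisfied.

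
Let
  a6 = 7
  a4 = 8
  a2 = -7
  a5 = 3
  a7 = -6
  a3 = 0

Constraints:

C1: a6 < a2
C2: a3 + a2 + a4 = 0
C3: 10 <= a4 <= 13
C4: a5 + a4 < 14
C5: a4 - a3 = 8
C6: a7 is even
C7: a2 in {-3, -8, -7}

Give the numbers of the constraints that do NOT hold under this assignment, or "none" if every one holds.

C1: a6 = 7, a2 = -7; 7 ≥ -7 (want <) — fails.
C2: a3 + a2 + a4 = 0 + (-7) + 8 = 1, not 0 — fails.
C3: a4 = 8 is outside [10, 13] — fails.
C4: a5 + a4 = 3 + 8 = 11; 11 < 14 — holds.
C5: a4 - a3 = 8 - 0 = 8 — holds.
C6: a7 = -6 is even — holds.
C7: a2 = -7 is in {-3, -8, -7} — holds.

Constraints 1, 2, and 3 do not hold.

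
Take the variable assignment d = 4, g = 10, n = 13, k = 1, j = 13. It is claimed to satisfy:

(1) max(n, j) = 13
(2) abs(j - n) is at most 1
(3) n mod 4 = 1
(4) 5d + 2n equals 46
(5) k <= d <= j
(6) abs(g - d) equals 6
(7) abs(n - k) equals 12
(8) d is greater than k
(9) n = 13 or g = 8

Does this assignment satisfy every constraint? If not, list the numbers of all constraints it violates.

No violations.

(1) max(13, 13) = 13  holds
(2) abs(13 - 13) = 0; 0 ≤ 1  holds
(3) 13 mod 4 = 1  holds
(4) 5d + 2n = 5(4) + 2(13) = 46  holds
(5) values 1 <= 4 <= 13  holds
(6) abs(10 - 4) = 6  holds
(7) abs(13 - 1) = 12  holds
(8) d = 4, k = 1; 4 > 1  holds
(9) n = 13 = 13 (first disjunct)  holds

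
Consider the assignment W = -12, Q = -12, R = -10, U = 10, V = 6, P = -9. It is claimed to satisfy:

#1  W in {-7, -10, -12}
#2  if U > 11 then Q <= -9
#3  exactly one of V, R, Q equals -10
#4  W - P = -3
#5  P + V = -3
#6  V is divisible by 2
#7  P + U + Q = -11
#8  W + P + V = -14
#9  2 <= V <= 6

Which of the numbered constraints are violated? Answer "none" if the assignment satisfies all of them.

The assignment fails constraint 8.

#1 W = -12 is in {-7, -10, -12} — OK.
#2 U = 10, not > 11; antecedent false, conditional vacuously true — OK.
#3 V=6, R=-10, Q=-12; 1 of them equals -10 — OK.
#4 W - P = -12 - (-9) = -3 — OK.
#5 P + V = -9 + 6 = -3 — OK.
#6 6 / 2 = 3, so 2 divides 6 — OK.
#7 P + U + Q = -9 + 10 + (-12) = -11 — OK.
#8 W + P + V = -12 + (-9) + 6 = -15, not -14 — violated.
#9 V = 6 lies in [2, 6] — OK.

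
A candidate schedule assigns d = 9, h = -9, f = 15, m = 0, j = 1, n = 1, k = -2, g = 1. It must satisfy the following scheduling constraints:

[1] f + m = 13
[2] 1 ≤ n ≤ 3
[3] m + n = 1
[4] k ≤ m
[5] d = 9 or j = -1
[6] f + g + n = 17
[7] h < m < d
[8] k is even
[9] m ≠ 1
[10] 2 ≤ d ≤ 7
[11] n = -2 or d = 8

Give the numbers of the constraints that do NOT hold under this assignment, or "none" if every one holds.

[1] f + m = 15 + 0 = 15, not 13  no
[2] n = 1 lies in [1, 3]  yes
[3] m + n = 0 + 1 = 1  yes
[4] k = -2, m = 0; -2 ≤ 0  yes
[5] d = 9 = 9 (first disjunct)  yes
[6] f + g + n = 15 + 1 + 1 = 17  yes
[7] values -9 < 0 < 9  yes
[8] k = -2 is even  yes
[9] m = 0, and 0 ≠ 1  yes
[10] d = 9 is outside [2, 7]  no
[11] n = 1 ≠ -2 and d = 9 ≠ 8; both disjuncts false  no

No — constraints 1, 10, and 11 are not satisfied.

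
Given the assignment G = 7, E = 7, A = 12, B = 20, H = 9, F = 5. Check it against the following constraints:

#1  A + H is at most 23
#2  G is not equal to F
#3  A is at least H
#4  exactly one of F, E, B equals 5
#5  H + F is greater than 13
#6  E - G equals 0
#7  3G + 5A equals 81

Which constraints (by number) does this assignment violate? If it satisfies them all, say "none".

#1 A + H = 12 + 9 = 21; 21 ≤ 23  true
#2 G = 7, F = 5; distinct  true
#3 A = 12, H = 9; 12 ≥ 9  true
#4 F=5, E=7, B=20; 1 of them equals 5  true
#5 H + F = 9 + 5 = 14; 14 > 13  true
#6 E - G = 7 - 7 = 0  true
#7 3G + 5A = 3(7) + 5(12) = 81  true

None — every constraint holds.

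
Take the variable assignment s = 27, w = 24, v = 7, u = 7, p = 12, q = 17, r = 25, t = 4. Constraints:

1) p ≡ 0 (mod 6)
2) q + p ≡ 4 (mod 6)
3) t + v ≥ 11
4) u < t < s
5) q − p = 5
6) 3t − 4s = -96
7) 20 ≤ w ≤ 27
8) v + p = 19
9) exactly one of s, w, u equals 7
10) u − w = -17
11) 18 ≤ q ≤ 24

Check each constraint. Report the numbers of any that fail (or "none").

1) 12 mod 6 = 0 — satisfied.
2) q + p = 29; 29 mod 6 = 5, not 4 — violated.
3) t + v = 4 + 7 = 11; 11 ≥ 11 — satisfied.
4) values 7, 4, 27; u = 7 is not < t = 4 — violated.
5) q − p = 17 − 12 = 5 — satisfied.
6) 3t − 4s = 3(4) − 4(27) = -96 — satisfied.
7) w = 24 lies in [20, 27] — satisfied.
8) v + p = 7 + 12 = 19 — satisfied.
9) s=27, w=24, u=7; 1 of them equals 7 — satisfied.
10) u − w = 7 − 24 = -17 — satisfied.
11) q = 17 is outside [18, 24] — violated.

No — constraints 2, 4, and 11 are not satisfied.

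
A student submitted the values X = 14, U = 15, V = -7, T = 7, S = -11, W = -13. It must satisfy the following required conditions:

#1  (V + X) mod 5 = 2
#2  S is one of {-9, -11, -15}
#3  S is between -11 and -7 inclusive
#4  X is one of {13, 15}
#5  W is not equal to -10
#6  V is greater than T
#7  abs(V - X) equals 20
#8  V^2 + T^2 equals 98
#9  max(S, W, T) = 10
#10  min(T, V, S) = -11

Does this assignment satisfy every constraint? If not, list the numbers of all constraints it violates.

Constraints 4, 6, 7, and 9 do not hold.

#1 V + X = 7; 7 mod 5 = 2 — holds.
#2 S = -11 is in {-9, -11, -15} — holds.
#3 S = -11 lies in [-11, -7] — holds.
#4 X = 14 is not in {13, 15} — does not hold.
#5 W = -13, and -13 ≠ -10 — holds.
#6 V = -7, T = 7; -7 ≤ 7 (want >) — does not hold.
#7 abs(-7 - 14) = 21, not 20 — does not hold.
#8 V^2 + T^2 = (-7)^2 + 7^2 = 49 + 49 = 98 — holds.
#9 max(-11, -13, 7) = 7, not 10 — does not hold.
#10 min(7, -7, -11) = -11 — holds.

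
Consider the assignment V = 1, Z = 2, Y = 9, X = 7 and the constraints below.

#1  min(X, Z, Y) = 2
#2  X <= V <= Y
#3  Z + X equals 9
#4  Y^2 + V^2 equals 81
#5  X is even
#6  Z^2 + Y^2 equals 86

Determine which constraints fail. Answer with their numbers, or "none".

#1 min(7, 2, 9) = 2 — satisfied.
#2 values 7, 1, 9; X = 7 is not <= V = 1 — violated.
#3 Z + X = 2 + 7 = 9 — satisfied.
#4 Y^2 + V^2 = 9^2 + 1^2 = 81 + 1 = 82, not 81 — violated.
#5 X = 7 is odd — violated.
#6 Z^2 + Y^2 = 2^2 + 9^2 = 4 + 81 = 85, not 86 — violated.

Violated: 2, 4, 5, and 6.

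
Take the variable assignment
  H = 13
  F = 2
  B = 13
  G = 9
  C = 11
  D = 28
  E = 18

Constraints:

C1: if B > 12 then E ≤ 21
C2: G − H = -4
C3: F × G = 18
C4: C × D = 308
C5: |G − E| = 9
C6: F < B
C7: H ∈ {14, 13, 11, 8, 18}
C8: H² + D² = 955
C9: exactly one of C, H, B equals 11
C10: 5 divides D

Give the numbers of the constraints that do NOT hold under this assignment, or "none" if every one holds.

C1: B = 13 > 12, so we need E ≤ 21; E = 18 ≤ 21 — holds.
C2: G − H = 9 − 13 = -4 — holds.
C3: F × G = 2 × 9 = 18 — holds.
C4: C × D = 11 × 28 = 308 — holds.
C5: |9 − 18| = 9 — holds.
C6: F = 2, B = 13; 2 < 13 — holds.
C7: H = 13 is in {14, 13, 11, 8, 18} — holds.
C8: H² + D² = 13² + 28² = 169 + 784 = 953, not 955 — fails.
C9: C=11, H=13, B=13; 1 of them equals 11 — holds.
C10: 28 = 5×5 + 3, so 5 does not divide 28 — fails.

Constraints 8, 10 are violated.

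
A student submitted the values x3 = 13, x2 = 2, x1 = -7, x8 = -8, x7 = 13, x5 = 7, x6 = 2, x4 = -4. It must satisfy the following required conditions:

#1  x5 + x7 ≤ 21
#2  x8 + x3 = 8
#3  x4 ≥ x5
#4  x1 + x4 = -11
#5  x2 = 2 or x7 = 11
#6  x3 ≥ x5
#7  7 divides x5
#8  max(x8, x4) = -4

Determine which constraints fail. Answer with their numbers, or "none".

Constraints 2 and 3 do not hold.

#1 x5 + x7 = 7 + 13 = 20; 20 ≤ 21 — holds.
#2 x8 + x3 = -8 + 13 = 5, not 8 — does not hold.
#3 x4 = -4, x5 = 7; -4 < 7 (want ≥) — does not hold.
#4 x1 + x4 = -7 + (-4) = -11 — holds.
#5 x2 = 2 = 2 (first disjunct) — holds.
#6 x3 = 13, x5 = 7; 13 ≥ 7 — holds.
#7 7 / 7 = 1, so 7 divides 7 — holds.
#8 max(-8, -4) = -4 — holds.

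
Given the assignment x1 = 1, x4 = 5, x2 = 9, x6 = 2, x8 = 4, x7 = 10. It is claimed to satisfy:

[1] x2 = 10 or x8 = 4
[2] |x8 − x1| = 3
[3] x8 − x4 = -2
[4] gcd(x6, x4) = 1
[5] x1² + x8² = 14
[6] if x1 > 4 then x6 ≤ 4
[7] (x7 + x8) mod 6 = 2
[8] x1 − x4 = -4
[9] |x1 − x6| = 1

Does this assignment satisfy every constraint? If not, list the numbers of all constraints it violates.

[1] x2 = 9 ≠ 10, but x8 = 4 = 4 (second disjunct)  yes
[2] |4 − 1| = 3  yes
[3] x8 − x4 = 4 − 5 = -1, not -2  no
[4] gcd(2, 5) = 1  yes
[5] x1² + x8² = 1² + 4² = 1 + 16 = 17, not 14  no
[6] x1 = 1, not > 4; antecedent false, conditional vacuously true  yes
[7] x7 + x8 = 14; 14 mod 6 = 2  yes
[8] x1 − x4 = 1 − 5 = -4  yes
[9] |1 − 2| = 1  yes

Constraints 3 and 5 are violated.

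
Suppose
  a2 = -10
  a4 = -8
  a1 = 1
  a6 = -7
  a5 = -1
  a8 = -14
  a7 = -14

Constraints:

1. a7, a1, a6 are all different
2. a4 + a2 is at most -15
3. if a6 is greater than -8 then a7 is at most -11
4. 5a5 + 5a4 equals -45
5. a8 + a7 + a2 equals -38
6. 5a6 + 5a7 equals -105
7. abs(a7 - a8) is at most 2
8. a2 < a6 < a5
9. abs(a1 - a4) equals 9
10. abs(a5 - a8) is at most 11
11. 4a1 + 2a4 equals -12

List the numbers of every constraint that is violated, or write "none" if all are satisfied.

The assignment fails constraint 10.

1. values -14, 1, -7 are pairwise distinct — holds.
2. a4 + a2 = -8 + (-10) = -18; -18 ≤ -15 — holds.
3. a6 = -7 > -8, so we need a7 ≤ -11; a7 = -14 ≤ -11 — holds.
4. 5a5 + 5a4 = 5(-1) + 5(-8) = -45 — holds.
5. a8 + a7 + a2 = -14 + (-14) + (-10) = -38 — holds.
6. 5a6 + 5a7 = 5(-7) + 5(-14) = -105 — holds.
7. abs(-14 - (-14)) = 0; 0 ≤ 2 — holds.
8. values -10 < -7 < -1 — holds.
9. abs(1 - (-8)) = 9 — holds.
10. abs(-1 - (-14)) = 13; 13 > 11, exceeds bound 11 — fails.
11. 4a1 + 2a4 = 4(1) + 2(-8) = -12 — holds.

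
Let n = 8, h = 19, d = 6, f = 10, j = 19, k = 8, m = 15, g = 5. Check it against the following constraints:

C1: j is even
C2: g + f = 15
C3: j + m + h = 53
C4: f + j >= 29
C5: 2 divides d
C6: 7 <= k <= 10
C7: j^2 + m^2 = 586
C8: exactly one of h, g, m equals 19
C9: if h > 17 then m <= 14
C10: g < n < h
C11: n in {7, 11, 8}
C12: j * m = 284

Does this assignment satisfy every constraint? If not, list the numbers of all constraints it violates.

Constraints 1, 9, and 12 are violated.

C1: j = 19 is odd  fails
C2: g + f = 5 + 10 = 15  holds
C3: j + m + h = 19 + 15 + 19 = 53  holds
C4: f + j = 10 + 19 = 29; 29 ≥ 29  holds
C5: 6 / 2 = 3, so 2 divides 6  holds
C6: k = 8 lies in [7, 10]  holds
C7: j^2 + m^2 = 19^2 + 15^2 = 361 + 225 = 586  holds
C8: h=19, g=5, m=15; 1 of them equals 19  holds
C9: h = 19 > 17, so we need m ≤ 14; but m = 15 > 14  fails
C10: values 5 < 8 < 19  holds
C11: n = 8 is in {7, 11, 8}  holds
C12: j * m = 19 * 15 = 285, not 284  fails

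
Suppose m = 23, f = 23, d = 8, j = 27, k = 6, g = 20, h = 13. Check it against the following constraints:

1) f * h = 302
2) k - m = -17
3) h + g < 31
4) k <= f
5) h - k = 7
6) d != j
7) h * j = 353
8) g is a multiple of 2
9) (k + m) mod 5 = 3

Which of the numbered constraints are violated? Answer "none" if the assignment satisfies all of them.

1) f * h = 23 * 13 = 299, not 302 — does not hold.
2) k - m = 6 - 23 = -17 — holds.
3) h + g = 13 + 20 = 33; 33 ≥ 31, bound 31 not met — does not hold.
4) k = 6, f = 23; 6 ≤ 23 — holds.
5) h - k = 13 - 6 = 7 — holds.
6) d = 8, j = 27; distinct — holds.
7) h * j = 13 * 27 = 351, not 353 — does not hold.
8) 20 / 2 = 10, so 2 divides 20 — holds.
9) k + m = 29; 29 mod 5 = 4, not 3 — does not hold.

The assignment fails constraints 1, 3, 7, 9.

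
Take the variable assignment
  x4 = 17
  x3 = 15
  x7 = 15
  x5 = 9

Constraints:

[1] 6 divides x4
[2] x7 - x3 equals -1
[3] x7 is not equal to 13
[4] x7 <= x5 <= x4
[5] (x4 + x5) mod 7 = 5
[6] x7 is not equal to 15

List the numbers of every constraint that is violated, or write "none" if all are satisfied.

[1] 17 = 6*2 + 5, so 6 does not divide 17 — fails.
[2] x7 - x3 = 15 - 15 = 0, not -1 — fails.
[3] x7 = 15, and 15 ≠ 13 — holds.
[4] values 15, 9, 17; x7 = 15 is not <= x5 = 9 — fails.
[5] x4 + x5 = 26; 26 mod 7 = 5 — holds.
[6] x7 = 15, but 15 is required to differ — fails.

The assignment fails constraints 1, 2, 4, 6.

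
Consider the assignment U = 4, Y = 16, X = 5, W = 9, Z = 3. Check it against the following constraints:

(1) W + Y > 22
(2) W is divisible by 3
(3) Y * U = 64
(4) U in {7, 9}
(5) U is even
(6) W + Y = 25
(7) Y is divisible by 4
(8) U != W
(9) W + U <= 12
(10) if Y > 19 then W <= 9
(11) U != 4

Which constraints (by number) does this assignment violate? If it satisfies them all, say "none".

No — constraints 4, 9, 11 are not satisfied.

(1) W + Y = 9 + 16 = 25; 25 > 22 — OK.
(2) 9 / 3 = 3, so 3 divides 9 — OK.
(3) Y * U = 16 * 4 = 64 — OK.
(4) U = 4 is not in {7, 9} — violated.
(5) U = 4 is even — OK.
(6) W + Y = 9 + 16 = 25 — OK.
(7) 16 / 4 = 4, so 4 divides 16 — OK.
(8) U = 4, W = 9; distinct — OK.
(9) W + U = 9 + 4 = 13; 13 > 12, bound 12 not met — violated.
(10) Y = 16, not > 19; antecedent false, conditional vacuously true — OK.
(11) U = 4, but 4 is required to differ — violated.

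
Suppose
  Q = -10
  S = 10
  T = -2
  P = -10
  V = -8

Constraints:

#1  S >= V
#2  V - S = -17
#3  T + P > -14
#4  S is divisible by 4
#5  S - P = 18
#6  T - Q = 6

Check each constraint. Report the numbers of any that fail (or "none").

The assignment fails constraints 2, 4, 5, 6.

#1 S = 10, V = -8; 10 ≥ -8 — OK.
#2 V - S = -8 - 10 = -18, not -17 — violated.
#3 T + P = -2 + (-10) = -12; -12 > -14 — OK.
#4 10 = 4*2 + 2, so 4 does not divide 10 — violated.
#5 S - P = 10 - (-10) = 20, not 18 — violated.
#6 T - Q = -2 - (-10) = 8, not 6 — violated.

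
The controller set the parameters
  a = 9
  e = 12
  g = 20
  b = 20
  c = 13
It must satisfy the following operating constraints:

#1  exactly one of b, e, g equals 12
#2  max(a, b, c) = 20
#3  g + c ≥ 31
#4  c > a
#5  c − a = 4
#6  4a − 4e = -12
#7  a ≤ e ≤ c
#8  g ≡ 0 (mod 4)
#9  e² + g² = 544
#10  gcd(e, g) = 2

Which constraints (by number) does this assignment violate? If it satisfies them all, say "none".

Constraint 10 does not hold.

#1 b=20, e=12, g=20; 1 of them equals 12 — OK.
#2 max(9, 20, 13) = 20 — OK.
#3 g + c = 20 + 13 = 33; 33 ≥ 31 — OK.
#4 c = 13, a = 9; 13 > 9 — OK.
#5 c − a = 13 − 9 = 4 — OK.
#6 4a − 4e = 4(9) − 4(12) = -12 — OK.
#7 values 9 ≤ 12 ≤ 13 — OK.
#8 20 mod 4 = 0 — OK.
#9 e² + g² = 12² + 20² = 144 + 400 = 544 — OK.
#10 gcd(12, 20) = 4, not 2 — violated.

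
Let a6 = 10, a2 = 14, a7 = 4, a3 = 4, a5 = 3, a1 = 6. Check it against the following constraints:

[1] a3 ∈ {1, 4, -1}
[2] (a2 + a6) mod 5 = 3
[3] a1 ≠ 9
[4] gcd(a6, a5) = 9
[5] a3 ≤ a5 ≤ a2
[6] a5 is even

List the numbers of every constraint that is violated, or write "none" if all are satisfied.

The assignment fails constraints 2, 4, 5, 6.

[1] a3 = 4 is in {1, 4, -1} — holds.
[2] a2 + a6 = 24; 24 mod 5 = 4, not 3 — does not hold.
[3] a1 = 6, and 6 ≠ 9 — holds.
[4] gcd(10, 3) = 1, not 9 — does not hold.
[5] values 4, 3, 14; a3 = 4 is not ≤ a5 = 3 — does not hold.
[6] a5 = 3 is odd — does not hold.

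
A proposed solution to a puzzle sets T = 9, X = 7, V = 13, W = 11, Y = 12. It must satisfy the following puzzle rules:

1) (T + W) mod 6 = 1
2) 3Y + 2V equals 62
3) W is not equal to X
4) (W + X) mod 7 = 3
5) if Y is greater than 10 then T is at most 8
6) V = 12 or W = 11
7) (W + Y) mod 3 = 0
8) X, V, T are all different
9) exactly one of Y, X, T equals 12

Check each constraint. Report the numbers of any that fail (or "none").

No — constraints 1, 4, 5, 7 are not satisfied.

1) T + W = 20; 20 mod 6 = 2, not 1 — does not hold.
2) 3Y + 2V = 3(12) + 2(13) = 62 — holds.
3) W = 11, X = 7; distinct — holds.
4) W + X = 18; 18 mod 7 = 4, not 3 — does not hold.
5) Y = 12 > 10, so we need T ≤ 8; but T = 9 > 8 — does not hold.
6) V = 13 ≠ 12, but W = 11 = 11 (second disjunct) — holds.
7) W + Y = 23; 23 mod 3 = 2, not 0 — does not hold.
8) values 7, 13, 9 are pairwise distinct — holds.
9) Y=12, X=7, T=9; 1 of them equals 12 — holds.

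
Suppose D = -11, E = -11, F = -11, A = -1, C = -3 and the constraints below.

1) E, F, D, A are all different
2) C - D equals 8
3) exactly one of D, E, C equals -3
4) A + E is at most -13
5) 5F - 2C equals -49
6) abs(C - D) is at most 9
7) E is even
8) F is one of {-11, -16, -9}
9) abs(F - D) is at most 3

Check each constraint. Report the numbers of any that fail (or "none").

1) E = F = -11, not all different  ✗
2) C - D = -3 - (-11) = 8  ✓
3) D=-11, E=-11, C=-3; 1 of them equals -3  ✓
4) A + E = -1 + (-11) = -12; -12 > -13, bound -13 not met  ✗
5) 5F - 2C = 5(-11) - 2(-3) = -49  ✓
6) abs(-3 - (-11)) = 8; 8 ≤ 9  ✓
7) E = -11 is odd  ✗
8) F = -11 is in {-11, -16, -9}  ✓
9) abs(-11 - (-11)) = 0; 0 ≤ 3  ✓

No — constraints 1, 4, and 7 are not satisfied.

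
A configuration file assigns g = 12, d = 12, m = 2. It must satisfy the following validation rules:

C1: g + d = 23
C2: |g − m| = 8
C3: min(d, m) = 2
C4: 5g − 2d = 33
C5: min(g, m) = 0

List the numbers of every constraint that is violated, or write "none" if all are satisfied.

The assignment fails constraints 1, 2, 4, 5.

C1: g + d = 12 + 12 = 24, not 23 — fails.
C2: |12 − 2| = 10, not 8 — fails.
C3: min(12, 2) = 2 — holds.
C4: 5g − 2d = 5(12) − 2(12) = 36, not 33 — fails.
C5: min(12, 2) = 2, not 0 — fails.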